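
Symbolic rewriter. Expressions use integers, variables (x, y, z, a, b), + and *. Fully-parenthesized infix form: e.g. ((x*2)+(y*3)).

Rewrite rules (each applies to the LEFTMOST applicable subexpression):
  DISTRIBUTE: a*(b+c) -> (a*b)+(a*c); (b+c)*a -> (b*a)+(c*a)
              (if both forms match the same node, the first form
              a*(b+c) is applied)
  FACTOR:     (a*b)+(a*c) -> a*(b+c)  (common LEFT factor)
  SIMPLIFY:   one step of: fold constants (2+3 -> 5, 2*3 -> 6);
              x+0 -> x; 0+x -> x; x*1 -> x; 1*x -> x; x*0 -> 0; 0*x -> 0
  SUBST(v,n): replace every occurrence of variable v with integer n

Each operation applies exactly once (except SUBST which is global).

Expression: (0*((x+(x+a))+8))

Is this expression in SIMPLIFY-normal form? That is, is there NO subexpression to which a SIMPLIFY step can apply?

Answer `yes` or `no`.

Expression: (0*((x+(x+a))+8))
Scanning for simplifiable subexpressions (pre-order)...
  at root: (0*((x+(x+a))+8)) (SIMPLIFIABLE)
  at R: ((x+(x+a))+8) (not simplifiable)
  at RL: (x+(x+a)) (not simplifiable)
  at RLR: (x+a) (not simplifiable)
Found simplifiable subexpr at path root: (0*((x+(x+a))+8))
One SIMPLIFY step would give: 0
-> NOT in normal form.

Answer: no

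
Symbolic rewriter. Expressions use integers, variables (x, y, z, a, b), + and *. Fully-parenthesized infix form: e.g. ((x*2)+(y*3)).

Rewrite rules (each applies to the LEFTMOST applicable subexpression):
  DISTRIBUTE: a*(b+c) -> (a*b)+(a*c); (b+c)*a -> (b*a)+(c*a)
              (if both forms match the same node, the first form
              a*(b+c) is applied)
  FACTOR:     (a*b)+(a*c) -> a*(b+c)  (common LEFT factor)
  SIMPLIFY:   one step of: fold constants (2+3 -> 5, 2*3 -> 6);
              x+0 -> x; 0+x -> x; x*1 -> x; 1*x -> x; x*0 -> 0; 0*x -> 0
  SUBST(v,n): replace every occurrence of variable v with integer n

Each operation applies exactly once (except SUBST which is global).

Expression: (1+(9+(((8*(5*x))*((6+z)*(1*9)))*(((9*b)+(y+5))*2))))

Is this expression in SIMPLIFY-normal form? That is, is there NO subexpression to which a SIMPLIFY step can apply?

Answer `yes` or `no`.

Answer: no

Derivation:
Expression: (1+(9+(((8*(5*x))*((6+z)*(1*9)))*(((9*b)+(y+5))*2))))
Scanning for simplifiable subexpressions (pre-order)...
  at root: (1+(9+(((8*(5*x))*((6+z)*(1*9)))*(((9*b)+(y+5))*2)))) (not simplifiable)
  at R: (9+(((8*(5*x))*((6+z)*(1*9)))*(((9*b)+(y+5))*2))) (not simplifiable)
  at RR: (((8*(5*x))*((6+z)*(1*9)))*(((9*b)+(y+5))*2)) (not simplifiable)
  at RRL: ((8*(5*x))*((6+z)*(1*9))) (not simplifiable)
  at RRLL: (8*(5*x)) (not simplifiable)
  at RRLLR: (5*x) (not simplifiable)
  at RRLR: ((6+z)*(1*9)) (not simplifiable)
  at RRLRL: (6+z) (not simplifiable)
  at RRLRR: (1*9) (SIMPLIFIABLE)
  at RRR: (((9*b)+(y+5))*2) (not simplifiable)
  at RRRL: ((9*b)+(y+5)) (not simplifiable)
  at RRRLL: (9*b) (not simplifiable)
  at RRRLR: (y+5) (not simplifiable)
Found simplifiable subexpr at path RRLRR: (1*9)
One SIMPLIFY step would give: (1+(9+(((8*(5*x))*((6+z)*9))*(((9*b)+(y+5))*2))))
-> NOT in normal form.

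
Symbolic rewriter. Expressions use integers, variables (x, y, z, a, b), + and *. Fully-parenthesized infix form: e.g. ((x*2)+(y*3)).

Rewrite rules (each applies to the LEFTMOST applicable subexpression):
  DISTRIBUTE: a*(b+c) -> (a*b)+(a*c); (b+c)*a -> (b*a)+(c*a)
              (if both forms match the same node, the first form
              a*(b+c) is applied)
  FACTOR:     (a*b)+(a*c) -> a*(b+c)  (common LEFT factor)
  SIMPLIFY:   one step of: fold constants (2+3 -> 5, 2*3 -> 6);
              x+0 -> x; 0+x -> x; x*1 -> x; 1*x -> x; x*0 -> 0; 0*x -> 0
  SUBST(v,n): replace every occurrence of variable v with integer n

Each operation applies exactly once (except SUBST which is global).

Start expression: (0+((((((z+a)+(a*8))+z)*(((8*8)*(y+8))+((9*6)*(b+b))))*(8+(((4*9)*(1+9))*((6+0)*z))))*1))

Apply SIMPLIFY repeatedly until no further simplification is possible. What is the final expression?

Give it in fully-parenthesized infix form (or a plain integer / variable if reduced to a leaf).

Answer: (((((z+a)+(a*8))+z)*((64*(y+8))+(54*(b+b))))*(8+(360*(6*z))))

Derivation:
Start: (0+((((((z+a)+(a*8))+z)*(((8*8)*(y+8))+((9*6)*(b+b))))*(8+(((4*9)*(1+9))*((6+0)*z))))*1))
Step 1: at root: (0+((((((z+a)+(a*8))+z)*(((8*8)*(y+8))+((9*6)*(b+b))))*(8+(((4*9)*(1+9))*((6+0)*z))))*1)) -> ((((((z+a)+(a*8))+z)*(((8*8)*(y+8))+((9*6)*(b+b))))*(8+(((4*9)*(1+9))*((6+0)*z))))*1); overall: (0+((((((z+a)+(a*8))+z)*(((8*8)*(y+8))+((9*6)*(b+b))))*(8+(((4*9)*(1+9))*((6+0)*z))))*1)) -> ((((((z+a)+(a*8))+z)*(((8*8)*(y+8))+((9*6)*(b+b))))*(8+(((4*9)*(1+9))*((6+0)*z))))*1)
Step 2: at root: ((((((z+a)+(a*8))+z)*(((8*8)*(y+8))+((9*6)*(b+b))))*(8+(((4*9)*(1+9))*((6+0)*z))))*1) -> (((((z+a)+(a*8))+z)*(((8*8)*(y+8))+((9*6)*(b+b))))*(8+(((4*9)*(1+9))*((6+0)*z)))); overall: ((((((z+a)+(a*8))+z)*(((8*8)*(y+8))+((9*6)*(b+b))))*(8+(((4*9)*(1+9))*((6+0)*z))))*1) -> (((((z+a)+(a*8))+z)*(((8*8)*(y+8))+((9*6)*(b+b))))*(8+(((4*9)*(1+9))*((6+0)*z))))
Step 3: at LRLL: (8*8) -> 64; overall: (((((z+a)+(a*8))+z)*(((8*8)*(y+8))+((9*6)*(b+b))))*(8+(((4*9)*(1+9))*((6+0)*z)))) -> (((((z+a)+(a*8))+z)*((64*(y+8))+((9*6)*(b+b))))*(8+(((4*9)*(1+9))*((6+0)*z))))
Step 4: at LRRL: (9*6) -> 54; overall: (((((z+a)+(a*8))+z)*((64*(y+8))+((9*6)*(b+b))))*(8+(((4*9)*(1+9))*((6+0)*z)))) -> (((((z+a)+(a*8))+z)*((64*(y+8))+(54*(b+b))))*(8+(((4*9)*(1+9))*((6+0)*z))))
Step 5: at RRLL: (4*9) -> 36; overall: (((((z+a)+(a*8))+z)*((64*(y+8))+(54*(b+b))))*(8+(((4*9)*(1+9))*((6+0)*z)))) -> (((((z+a)+(a*8))+z)*((64*(y+8))+(54*(b+b))))*(8+((36*(1+9))*((6+0)*z))))
Step 6: at RRLR: (1+9) -> 10; overall: (((((z+a)+(a*8))+z)*((64*(y+8))+(54*(b+b))))*(8+((36*(1+9))*((6+0)*z)))) -> (((((z+a)+(a*8))+z)*((64*(y+8))+(54*(b+b))))*(8+((36*10)*((6+0)*z))))
Step 7: at RRL: (36*10) -> 360; overall: (((((z+a)+(a*8))+z)*((64*(y+8))+(54*(b+b))))*(8+((36*10)*((6+0)*z)))) -> (((((z+a)+(a*8))+z)*((64*(y+8))+(54*(b+b))))*(8+(360*((6+0)*z))))
Step 8: at RRRL: (6+0) -> 6; overall: (((((z+a)+(a*8))+z)*((64*(y+8))+(54*(b+b))))*(8+(360*((6+0)*z)))) -> (((((z+a)+(a*8))+z)*((64*(y+8))+(54*(b+b))))*(8+(360*(6*z))))
Fixed point: (((((z+a)+(a*8))+z)*((64*(y+8))+(54*(b+b))))*(8+(360*(6*z))))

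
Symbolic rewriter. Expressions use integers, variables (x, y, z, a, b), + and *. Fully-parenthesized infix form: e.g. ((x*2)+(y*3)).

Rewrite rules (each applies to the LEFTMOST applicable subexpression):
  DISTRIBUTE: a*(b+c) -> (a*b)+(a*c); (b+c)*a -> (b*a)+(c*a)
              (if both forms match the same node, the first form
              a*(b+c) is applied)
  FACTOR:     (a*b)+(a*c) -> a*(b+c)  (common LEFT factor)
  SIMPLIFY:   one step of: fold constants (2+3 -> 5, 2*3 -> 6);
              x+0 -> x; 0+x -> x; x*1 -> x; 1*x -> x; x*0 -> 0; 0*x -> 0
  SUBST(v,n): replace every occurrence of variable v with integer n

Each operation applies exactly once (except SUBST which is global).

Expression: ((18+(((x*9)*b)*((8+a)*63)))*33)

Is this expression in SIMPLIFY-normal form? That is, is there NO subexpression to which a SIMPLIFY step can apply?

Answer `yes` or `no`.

Expression: ((18+(((x*9)*b)*((8+a)*63)))*33)
Scanning for simplifiable subexpressions (pre-order)...
  at root: ((18+(((x*9)*b)*((8+a)*63)))*33) (not simplifiable)
  at L: (18+(((x*9)*b)*((8+a)*63))) (not simplifiable)
  at LR: (((x*9)*b)*((8+a)*63)) (not simplifiable)
  at LRL: ((x*9)*b) (not simplifiable)
  at LRLL: (x*9) (not simplifiable)
  at LRR: ((8+a)*63) (not simplifiable)
  at LRRL: (8+a) (not simplifiable)
Result: no simplifiable subexpression found -> normal form.

Answer: yes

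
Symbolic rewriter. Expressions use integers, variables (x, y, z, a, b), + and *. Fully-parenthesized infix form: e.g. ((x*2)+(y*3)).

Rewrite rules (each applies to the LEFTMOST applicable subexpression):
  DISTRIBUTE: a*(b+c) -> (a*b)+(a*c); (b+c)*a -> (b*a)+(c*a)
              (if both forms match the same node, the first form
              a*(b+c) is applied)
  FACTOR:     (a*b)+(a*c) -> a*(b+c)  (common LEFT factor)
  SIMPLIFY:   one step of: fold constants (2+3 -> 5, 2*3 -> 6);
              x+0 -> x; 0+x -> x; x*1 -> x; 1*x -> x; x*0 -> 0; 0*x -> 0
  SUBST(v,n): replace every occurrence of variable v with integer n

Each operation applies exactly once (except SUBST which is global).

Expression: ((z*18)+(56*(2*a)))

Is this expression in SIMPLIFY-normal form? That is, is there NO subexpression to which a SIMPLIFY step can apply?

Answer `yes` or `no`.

Expression: ((z*18)+(56*(2*a)))
Scanning for simplifiable subexpressions (pre-order)...
  at root: ((z*18)+(56*(2*a))) (not simplifiable)
  at L: (z*18) (not simplifiable)
  at R: (56*(2*a)) (not simplifiable)
  at RR: (2*a) (not simplifiable)
Result: no simplifiable subexpression found -> normal form.

Answer: yes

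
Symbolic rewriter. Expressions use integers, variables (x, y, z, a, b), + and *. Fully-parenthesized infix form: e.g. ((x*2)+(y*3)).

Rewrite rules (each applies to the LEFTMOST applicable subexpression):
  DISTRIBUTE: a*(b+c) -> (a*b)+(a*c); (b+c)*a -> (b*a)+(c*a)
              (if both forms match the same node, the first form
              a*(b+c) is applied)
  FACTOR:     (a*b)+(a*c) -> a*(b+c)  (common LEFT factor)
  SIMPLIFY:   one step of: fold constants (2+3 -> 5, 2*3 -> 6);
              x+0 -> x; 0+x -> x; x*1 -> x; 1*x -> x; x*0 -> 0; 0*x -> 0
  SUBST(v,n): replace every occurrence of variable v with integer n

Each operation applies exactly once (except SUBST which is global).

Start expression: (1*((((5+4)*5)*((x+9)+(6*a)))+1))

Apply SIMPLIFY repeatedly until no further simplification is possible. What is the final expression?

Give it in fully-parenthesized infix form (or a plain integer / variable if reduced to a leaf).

Start: (1*((((5+4)*5)*((x+9)+(6*a)))+1))
Step 1: at root: (1*((((5+4)*5)*((x+9)+(6*a)))+1)) -> ((((5+4)*5)*((x+9)+(6*a)))+1); overall: (1*((((5+4)*5)*((x+9)+(6*a)))+1)) -> ((((5+4)*5)*((x+9)+(6*a)))+1)
Step 2: at LLL: (5+4) -> 9; overall: ((((5+4)*5)*((x+9)+(6*a)))+1) -> (((9*5)*((x+9)+(6*a)))+1)
Step 3: at LL: (9*5) -> 45; overall: (((9*5)*((x+9)+(6*a)))+1) -> ((45*((x+9)+(6*a)))+1)
Fixed point: ((45*((x+9)+(6*a)))+1)

Answer: ((45*((x+9)+(6*a)))+1)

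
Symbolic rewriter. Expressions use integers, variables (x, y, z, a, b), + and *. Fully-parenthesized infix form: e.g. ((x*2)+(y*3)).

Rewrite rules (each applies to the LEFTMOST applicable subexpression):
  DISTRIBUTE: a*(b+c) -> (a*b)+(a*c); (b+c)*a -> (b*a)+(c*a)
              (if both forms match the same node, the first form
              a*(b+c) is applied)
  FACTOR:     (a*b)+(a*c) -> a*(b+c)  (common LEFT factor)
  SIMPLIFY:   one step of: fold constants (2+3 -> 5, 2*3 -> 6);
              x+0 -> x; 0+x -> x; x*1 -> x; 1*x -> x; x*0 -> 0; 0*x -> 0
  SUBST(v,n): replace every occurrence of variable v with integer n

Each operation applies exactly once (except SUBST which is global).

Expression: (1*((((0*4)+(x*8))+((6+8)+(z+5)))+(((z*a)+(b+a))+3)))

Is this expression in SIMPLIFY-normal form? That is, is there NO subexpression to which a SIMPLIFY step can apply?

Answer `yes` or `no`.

Expression: (1*((((0*4)+(x*8))+((6+8)+(z+5)))+(((z*a)+(b+a))+3)))
Scanning for simplifiable subexpressions (pre-order)...
  at root: (1*((((0*4)+(x*8))+((6+8)+(z+5)))+(((z*a)+(b+a))+3))) (SIMPLIFIABLE)
  at R: ((((0*4)+(x*8))+((6+8)+(z+5)))+(((z*a)+(b+a))+3)) (not simplifiable)
  at RL: (((0*4)+(x*8))+((6+8)+(z+5))) (not simplifiable)
  at RLL: ((0*4)+(x*8)) (not simplifiable)
  at RLLL: (0*4) (SIMPLIFIABLE)
  at RLLR: (x*8) (not simplifiable)
  at RLR: ((6+8)+(z+5)) (not simplifiable)
  at RLRL: (6+8) (SIMPLIFIABLE)
  at RLRR: (z+5) (not simplifiable)
  at RR: (((z*a)+(b+a))+3) (not simplifiable)
  at RRL: ((z*a)+(b+a)) (not simplifiable)
  at RRLL: (z*a) (not simplifiable)
  at RRLR: (b+a) (not simplifiable)
Found simplifiable subexpr at path root: (1*((((0*4)+(x*8))+((6+8)+(z+5)))+(((z*a)+(b+a))+3)))
One SIMPLIFY step would give: ((((0*4)+(x*8))+((6+8)+(z+5)))+(((z*a)+(b+a))+3))
-> NOT in normal form.

Answer: no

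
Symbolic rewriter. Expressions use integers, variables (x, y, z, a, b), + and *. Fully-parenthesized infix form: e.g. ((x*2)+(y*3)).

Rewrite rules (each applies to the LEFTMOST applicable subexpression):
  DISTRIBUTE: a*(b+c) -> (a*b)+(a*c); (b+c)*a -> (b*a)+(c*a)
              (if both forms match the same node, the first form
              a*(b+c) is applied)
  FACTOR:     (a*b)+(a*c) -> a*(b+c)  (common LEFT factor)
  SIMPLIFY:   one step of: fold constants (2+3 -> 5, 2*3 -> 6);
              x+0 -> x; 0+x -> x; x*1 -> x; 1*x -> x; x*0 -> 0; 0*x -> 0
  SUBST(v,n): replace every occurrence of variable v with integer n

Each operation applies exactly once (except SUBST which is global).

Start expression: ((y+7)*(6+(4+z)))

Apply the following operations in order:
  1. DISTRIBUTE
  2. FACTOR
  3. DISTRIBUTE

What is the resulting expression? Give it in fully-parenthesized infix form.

Start: ((y+7)*(6+(4+z)))
Apply DISTRIBUTE at root (target: ((y+7)*(6+(4+z)))): ((y+7)*(6+(4+z))) -> (((y+7)*6)+((y+7)*(4+z)))
Apply FACTOR at root (target: (((y+7)*6)+((y+7)*(4+z)))): (((y+7)*6)+((y+7)*(4+z))) -> ((y+7)*(6+(4+z)))
Apply DISTRIBUTE at root (target: ((y+7)*(6+(4+z)))): ((y+7)*(6+(4+z))) -> (((y+7)*6)+((y+7)*(4+z)))

Answer: (((y+7)*6)+((y+7)*(4+z)))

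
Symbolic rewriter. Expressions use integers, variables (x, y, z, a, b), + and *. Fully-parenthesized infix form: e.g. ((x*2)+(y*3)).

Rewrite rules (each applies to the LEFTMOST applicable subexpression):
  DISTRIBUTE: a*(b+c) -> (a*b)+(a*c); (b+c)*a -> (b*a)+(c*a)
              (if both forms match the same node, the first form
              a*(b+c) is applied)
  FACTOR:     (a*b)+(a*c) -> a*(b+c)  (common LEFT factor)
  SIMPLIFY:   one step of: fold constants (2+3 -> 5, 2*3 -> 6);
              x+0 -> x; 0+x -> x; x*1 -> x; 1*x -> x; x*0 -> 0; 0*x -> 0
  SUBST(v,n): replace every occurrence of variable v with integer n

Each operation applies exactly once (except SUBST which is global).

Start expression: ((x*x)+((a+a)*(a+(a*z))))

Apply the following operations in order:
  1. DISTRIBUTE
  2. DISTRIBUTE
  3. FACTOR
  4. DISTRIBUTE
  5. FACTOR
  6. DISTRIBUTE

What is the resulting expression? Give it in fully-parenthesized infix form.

Answer: ((x*x)+(((a*a)+(a*a))+((a+a)*(a*z))))

Derivation:
Start: ((x*x)+((a+a)*(a+(a*z))))
Apply DISTRIBUTE at R (target: ((a+a)*(a+(a*z)))): ((x*x)+((a+a)*(a+(a*z)))) -> ((x*x)+(((a+a)*a)+((a+a)*(a*z))))
Apply DISTRIBUTE at RL (target: ((a+a)*a)): ((x*x)+(((a+a)*a)+((a+a)*(a*z)))) -> ((x*x)+(((a*a)+(a*a))+((a+a)*(a*z))))
Apply FACTOR at RL (target: ((a*a)+(a*a))): ((x*x)+(((a*a)+(a*a))+((a+a)*(a*z)))) -> ((x*x)+((a*(a+a))+((a+a)*(a*z))))
Apply DISTRIBUTE at RL (target: (a*(a+a))): ((x*x)+((a*(a+a))+((a+a)*(a*z)))) -> ((x*x)+(((a*a)+(a*a))+((a+a)*(a*z))))
Apply FACTOR at RL (target: ((a*a)+(a*a))): ((x*x)+(((a*a)+(a*a))+((a+a)*(a*z)))) -> ((x*x)+((a*(a+a))+((a+a)*(a*z))))
Apply DISTRIBUTE at RL (target: (a*(a+a))): ((x*x)+((a*(a+a))+((a+a)*(a*z)))) -> ((x*x)+(((a*a)+(a*a))+((a+a)*(a*z))))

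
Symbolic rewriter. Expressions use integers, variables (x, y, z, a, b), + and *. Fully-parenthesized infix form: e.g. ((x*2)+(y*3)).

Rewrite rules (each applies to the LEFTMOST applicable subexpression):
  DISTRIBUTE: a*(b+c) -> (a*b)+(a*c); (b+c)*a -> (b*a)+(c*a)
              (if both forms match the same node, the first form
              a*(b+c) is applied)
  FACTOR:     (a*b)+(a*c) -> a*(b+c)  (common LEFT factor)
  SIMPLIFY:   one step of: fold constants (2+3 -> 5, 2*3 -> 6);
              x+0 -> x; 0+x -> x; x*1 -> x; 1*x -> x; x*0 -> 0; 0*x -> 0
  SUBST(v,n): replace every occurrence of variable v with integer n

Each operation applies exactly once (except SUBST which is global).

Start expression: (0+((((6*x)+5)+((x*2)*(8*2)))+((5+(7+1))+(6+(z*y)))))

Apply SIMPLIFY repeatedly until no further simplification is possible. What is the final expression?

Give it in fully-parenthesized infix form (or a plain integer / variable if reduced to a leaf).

Answer: ((((6*x)+5)+((x*2)*16))+(13+(6+(z*y))))

Derivation:
Start: (0+((((6*x)+5)+((x*2)*(8*2)))+((5+(7+1))+(6+(z*y)))))
Step 1: at root: (0+((((6*x)+5)+((x*2)*(8*2)))+((5+(7+1))+(6+(z*y))))) -> ((((6*x)+5)+((x*2)*(8*2)))+((5+(7+1))+(6+(z*y)))); overall: (0+((((6*x)+5)+((x*2)*(8*2)))+((5+(7+1))+(6+(z*y))))) -> ((((6*x)+5)+((x*2)*(8*2)))+((5+(7+1))+(6+(z*y))))
Step 2: at LRR: (8*2) -> 16; overall: ((((6*x)+5)+((x*2)*(8*2)))+((5+(7+1))+(6+(z*y)))) -> ((((6*x)+5)+((x*2)*16))+((5+(7+1))+(6+(z*y))))
Step 3: at RLR: (7+1) -> 8; overall: ((((6*x)+5)+((x*2)*16))+((5+(7+1))+(6+(z*y)))) -> ((((6*x)+5)+((x*2)*16))+((5+8)+(6+(z*y))))
Step 4: at RL: (5+8) -> 13; overall: ((((6*x)+5)+((x*2)*16))+((5+8)+(6+(z*y)))) -> ((((6*x)+5)+((x*2)*16))+(13+(6+(z*y))))
Fixed point: ((((6*x)+5)+((x*2)*16))+(13+(6+(z*y))))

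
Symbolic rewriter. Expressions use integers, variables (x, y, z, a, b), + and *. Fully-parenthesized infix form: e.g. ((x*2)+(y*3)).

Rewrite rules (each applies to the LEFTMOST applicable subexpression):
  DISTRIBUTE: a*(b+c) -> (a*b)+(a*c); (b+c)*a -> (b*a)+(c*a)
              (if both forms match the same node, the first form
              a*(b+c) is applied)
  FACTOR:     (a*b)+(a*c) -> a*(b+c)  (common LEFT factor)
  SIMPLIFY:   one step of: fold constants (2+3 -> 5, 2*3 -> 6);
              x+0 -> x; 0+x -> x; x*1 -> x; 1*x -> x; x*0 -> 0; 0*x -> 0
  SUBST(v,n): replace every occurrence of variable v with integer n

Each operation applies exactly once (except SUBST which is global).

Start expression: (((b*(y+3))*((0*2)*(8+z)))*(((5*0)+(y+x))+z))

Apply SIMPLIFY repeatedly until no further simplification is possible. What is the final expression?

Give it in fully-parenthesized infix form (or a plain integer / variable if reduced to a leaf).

Start: (((b*(y+3))*((0*2)*(8+z)))*(((5*0)+(y+x))+z))
Step 1: at LRL: (0*2) -> 0; overall: (((b*(y+3))*((0*2)*(8+z)))*(((5*0)+(y+x))+z)) -> (((b*(y+3))*(0*(8+z)))*(((5*0)+(y+x))+z))
Step 2: at LR: (0*(8+z)) -> 0; overall: (((b*(y+3))*(0*(8+z)))*(((5*0)+(y+x))+z)) -> (((b*(y+3))*0)*(((5*0)+(y+x))+z))
Step 3: at L: ((b*(y+3))*0) -> 0; overall: (((b*(y+3))*0)*(((5*0)+(y+x))+z)) -> (0*(((5*0)+(y+x))+z))
Step 4: at root: (0*(((5*0)+(y+x))+z)) -> 0; overall: (0*(((5*0)+(y+x))+z)) -> 0
Fixed point: 0

Answer: 0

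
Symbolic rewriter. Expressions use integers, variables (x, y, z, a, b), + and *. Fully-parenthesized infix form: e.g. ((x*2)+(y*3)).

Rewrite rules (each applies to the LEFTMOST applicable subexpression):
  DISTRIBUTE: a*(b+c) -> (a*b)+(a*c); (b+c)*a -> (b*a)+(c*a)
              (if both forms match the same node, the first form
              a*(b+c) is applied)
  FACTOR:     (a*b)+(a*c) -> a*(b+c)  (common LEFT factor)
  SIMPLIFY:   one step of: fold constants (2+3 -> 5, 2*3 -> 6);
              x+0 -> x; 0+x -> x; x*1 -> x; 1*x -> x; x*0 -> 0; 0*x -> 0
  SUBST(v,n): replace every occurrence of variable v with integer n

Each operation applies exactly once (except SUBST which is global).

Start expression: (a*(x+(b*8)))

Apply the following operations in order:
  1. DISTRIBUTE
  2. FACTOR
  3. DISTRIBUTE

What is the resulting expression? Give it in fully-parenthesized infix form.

Start: (a*(x+(b*8)))
Apply DISTRIBUTE at root (target: (a*(x+(b*8)))): (a*(x+(b*8))) -> ((a*x)+(a*(b*8)))
Apply FACTOR at root (target: ((a*x)+(a*(b*8)))): ((a*x)+(a*(b*8))) -> (a*(x+(b*8)))
Apply DISTRIBUTE at root (target: (a*(x+(b*8)))): (a*(x+(b*8))) -> ((a*x)+(a*(b*8)))

Answer: ((a*x)+(a*(b*8)))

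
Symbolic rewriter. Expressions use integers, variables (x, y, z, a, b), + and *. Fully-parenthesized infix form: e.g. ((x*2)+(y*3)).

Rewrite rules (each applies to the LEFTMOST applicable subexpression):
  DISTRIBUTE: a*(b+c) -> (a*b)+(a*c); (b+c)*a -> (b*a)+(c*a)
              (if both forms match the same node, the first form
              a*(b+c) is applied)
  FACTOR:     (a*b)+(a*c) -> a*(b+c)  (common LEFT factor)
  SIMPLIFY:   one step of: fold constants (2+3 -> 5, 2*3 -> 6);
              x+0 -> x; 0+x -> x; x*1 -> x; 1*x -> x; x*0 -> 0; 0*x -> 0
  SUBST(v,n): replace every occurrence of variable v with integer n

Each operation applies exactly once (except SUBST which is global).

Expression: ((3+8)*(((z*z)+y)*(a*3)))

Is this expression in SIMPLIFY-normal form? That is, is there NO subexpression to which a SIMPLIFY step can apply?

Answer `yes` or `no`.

Expression: ((3+8)*(((z*z)+y)*(a*3)))
Scanning for simplifiable subexpressions (pre-order)...
  at root: ((3+8)*(((z*z)+y)*(a*3))) (not simplifiable)
  at L: (3+8) (SIMPLIFIABLE)
  at R: (((z*z)+y)*(a*3)) (not simplifiable)
  at RL: ((z*z)+y) (not simplifiable)
  at RLL: (z*z) (not simplifiable)
  at RR: (a*3) (not simplifiable)
Found simplifiable subexpr at path L: (3+8)
One SIMPLIFY step would give: (11*(((z*z)+y)*(a*3)))
-> NOT in normal form.

Answer: no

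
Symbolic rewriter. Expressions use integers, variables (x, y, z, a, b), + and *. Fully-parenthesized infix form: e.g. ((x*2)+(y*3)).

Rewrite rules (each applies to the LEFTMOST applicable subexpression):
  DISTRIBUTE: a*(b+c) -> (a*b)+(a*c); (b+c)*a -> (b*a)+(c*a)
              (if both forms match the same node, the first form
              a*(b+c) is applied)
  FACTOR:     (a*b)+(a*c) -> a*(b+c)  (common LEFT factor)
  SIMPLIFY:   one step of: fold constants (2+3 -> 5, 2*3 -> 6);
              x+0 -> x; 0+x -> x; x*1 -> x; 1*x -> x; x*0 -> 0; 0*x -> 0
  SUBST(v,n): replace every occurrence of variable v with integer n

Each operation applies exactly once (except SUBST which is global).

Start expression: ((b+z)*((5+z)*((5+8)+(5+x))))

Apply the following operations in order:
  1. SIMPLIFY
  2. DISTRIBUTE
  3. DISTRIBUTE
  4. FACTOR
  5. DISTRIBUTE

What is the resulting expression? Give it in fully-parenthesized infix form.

Answer: ((b*(((5+z)*13)+((5+z)*(5+x))))+(z*((5+z)*(13+(5+x)))))

Derivation:
Start: ((b+z)*((5+z)*((5+8)+(5+x))))
Apply SIMPLIFY at RRL (target: (5+8)): ((b+z)*((5+z)*((5+8)+(5+x)))) -> ((b+z)*((5+z)*(13+(5+x))))
Apply DISTRIBUTE at root (target: ((b+z)*((5+z)*(13+(5+x))))): ((b+z)*((5+z)*(13+(5+x)))) -> ((b*((5+z)*(13+(5+x))))+(z*((5+z)*(13+(5+x)))))
Apply DISTRIBUTE at LR (target: ((5+z)*(13+(5+x)))): ((b*((5+z)*(13+(5+x))))+(z*((5+z)*(13+(5+x))))) -> ((b*(((5+z)*13)+((5+z)*(5+x))))+(z*((5+z)*(13+(5+x)))))
Apply FACTOR at LR (target: (((5+z)*13)+((5+z)*(5+x)))): ((b*(((5+z)*13)+((5+z)*(5+x))))+(z*((5+z)*(13+(5+x))))) -> ((b*((5+z)*(13+(5+x))))+(z*((5+z)*(13+(5+x)))))
Apply DISTRIBUTE at LR (target: ((5+z)*(13+(5+x)))): ((b*((5+z)*(13+(5+x))))+(z*((5+z)*(13+(5+x))))) -> ((b*(((5+z)*13)+((5+z)*(5+x))))+(z*((5+z)*(13+(5+x)))))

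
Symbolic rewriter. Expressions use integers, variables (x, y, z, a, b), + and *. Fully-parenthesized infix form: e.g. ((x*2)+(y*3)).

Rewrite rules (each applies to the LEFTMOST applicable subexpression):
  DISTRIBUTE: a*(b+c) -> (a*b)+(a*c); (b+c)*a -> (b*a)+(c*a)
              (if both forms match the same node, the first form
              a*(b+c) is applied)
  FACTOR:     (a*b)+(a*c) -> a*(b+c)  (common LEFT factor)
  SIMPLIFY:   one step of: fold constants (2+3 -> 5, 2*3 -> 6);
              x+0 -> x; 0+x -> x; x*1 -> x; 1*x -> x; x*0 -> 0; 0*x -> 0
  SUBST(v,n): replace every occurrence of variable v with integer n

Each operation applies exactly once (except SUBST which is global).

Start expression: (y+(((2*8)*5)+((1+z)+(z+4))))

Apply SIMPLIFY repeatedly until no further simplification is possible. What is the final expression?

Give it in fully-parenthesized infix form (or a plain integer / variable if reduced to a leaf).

Start: (y+(((2*8)*5)+((1+z)+(z+4))))
Step 1: at RLL: (2*8) -> 16; overall: (y+(((2*8)*5)+((1+z)+(z+4)))) -> (y+((16*5)+((1+z)+(z+4))))
Step 2: at RL: (16*5) -> 80; overall: (y+((16*5)+((1+z)+(z+4)))) -> (y+(80+((1+z)+(z+4))))
Fixed point: (y+(80+((1+z)+(z+4))))

Answer: (y+(80+((1+z)+(z+4))))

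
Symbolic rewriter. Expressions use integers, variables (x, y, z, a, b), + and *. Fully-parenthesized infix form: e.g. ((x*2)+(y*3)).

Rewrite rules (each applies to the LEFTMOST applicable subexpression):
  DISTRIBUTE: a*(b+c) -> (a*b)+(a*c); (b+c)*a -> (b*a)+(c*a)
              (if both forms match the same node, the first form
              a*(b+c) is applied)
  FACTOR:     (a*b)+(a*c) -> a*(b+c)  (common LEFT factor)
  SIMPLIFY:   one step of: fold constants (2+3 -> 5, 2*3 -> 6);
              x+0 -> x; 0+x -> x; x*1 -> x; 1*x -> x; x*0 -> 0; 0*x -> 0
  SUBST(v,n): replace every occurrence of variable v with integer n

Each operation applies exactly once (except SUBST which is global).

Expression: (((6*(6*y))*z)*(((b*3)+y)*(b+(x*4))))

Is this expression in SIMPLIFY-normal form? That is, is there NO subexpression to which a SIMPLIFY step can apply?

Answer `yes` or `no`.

Answer: yes

Derivation:
Expression: (((6*(6*y))*z)*(((b*3)+y)*(b+(x*4))))
Scanning for simplifiable subexpressions (pre-order)...
  at root: (((6*(6*y))*z)*(((b*3)+y)*(b+(x*4)))) (not simplifiable)
  at L: ((6*(6*y))*z) (not simplifiable)
  at LL: (6*(6*y)) (not simplifiable)
  at LLR: (6*y) (not simplifiable)
  at R: (((b*3)+y)*(b+(x*4))) (not simplifiable)
  at RL: ((b*3)+y) (not simplifiable)
  at RLL: (b*3) (not simplifiable)
  at RR: (b+(x*4)) (not simplifiable)
  at RRR: (x*4) (not simplifiable)
Result: no simplifiable subexpression found -> normal form.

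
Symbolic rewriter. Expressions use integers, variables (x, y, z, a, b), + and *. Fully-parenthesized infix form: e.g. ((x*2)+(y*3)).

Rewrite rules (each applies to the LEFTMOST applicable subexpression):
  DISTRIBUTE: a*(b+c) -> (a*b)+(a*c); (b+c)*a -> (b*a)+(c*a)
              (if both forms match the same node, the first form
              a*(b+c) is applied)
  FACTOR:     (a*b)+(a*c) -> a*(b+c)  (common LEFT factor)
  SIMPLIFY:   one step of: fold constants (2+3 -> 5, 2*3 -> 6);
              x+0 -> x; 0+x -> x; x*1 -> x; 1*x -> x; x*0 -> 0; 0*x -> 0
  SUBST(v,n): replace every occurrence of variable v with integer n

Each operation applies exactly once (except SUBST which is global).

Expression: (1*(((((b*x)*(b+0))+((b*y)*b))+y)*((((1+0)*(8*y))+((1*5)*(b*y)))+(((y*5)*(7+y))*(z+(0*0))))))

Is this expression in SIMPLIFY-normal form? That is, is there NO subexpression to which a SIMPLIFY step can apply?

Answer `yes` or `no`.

Answer: no

Derivation:
Expression: (1*(((((b*x)*(b+0))+((b*y)*b))+y)*((((1+0)*(8*y))+((1*5)*(b*y)))+(((y*5)*(7+y))*(z+(0*0))))))
Scanning for simplifiable subexpressions (pre-order)...
  at root: (1*(((((b*x)*(b+0))+((b*y)*b))+y)*((((1+0)*(8*y))+((1*5)*(b*y)))+(((y*5)*(7+y))*(z+(0*0)))))) (SIMPLIFIABLE)
  at R: (((((b*x)*(b+0))+((b*y)*b))+y)*((((1+0)*(8*y))+((1*5)*(b*y)))+(((y*5)*(7+y))*(z+(0*0))))) (not simplifiable)
  at RL: ((((b*x)*(b+0))+((b*y)*b))+y) (not simplifiable)
  at RLL: (((b*x)*(b+0))+((b*y)*b)) (not simplifiable)
  at RLLL: ((b*x)*(b+0)) (not simplifiable)
  at RLLLL: (b*x) (not simplifiable)
  at RLLLR: (b+0) (SIMPLIFIABLE)
  at RLLR: ((b*y)*b) (not simplifiable)
  at RLLRL: (b*y) (not simplifiable)
  at RR: ((((1+0)*(8*y))+((1*5)*(b*y)))+(((y*5)*(7+y))*(z+(0*0)))) (not simplifiable)
  at RRL: (((1+0)*(8*y))+((1*5)*(b*y))) (not simplifiable)
  at RRLL: ((1+0)*(8*y)) (not simplifiable)
  at RRLLL: (1+0) (SIMPLIFIABLE)
  at RRLLR: (8*y) (not simplifiable)
  at RRLR: ((1*5)*(b*y)) (not simplifiable)
  at RRLRL: (1*5) (SIMPLIFIABLE)
  at RRLRR: (b*y) (not simplifiable)
  at RRR: (((y*5)*(7+y))*(z+(0*0))) (not simplifiable)
  at RRRL: ((y*5)*(7+y)) (not simplifiable)
  at RRRLL: (y*5) (not simplifiable)
  at RRRLR: (7+y) (not simplifiable)
  at RRRR: (z+(0*0)) (not simplifiable)
  at RRRRR: (0*0) (SIMPLIFIABLE)
Found simplifiable subexpr at path root: (1*(((((b*x)*(b+0))+((b*y)*b))+y)*((((1+0)*(8*y))+((1*5)*(b*y)))+(((y*5)*(7+y))*(z+(0*0))))))
One SIMPLIFY step would give: (((((b*x)*(b+0))+((b*y)*b))+y)*((((1+0)*(8*y))+((1*5)*(b*y)))+(((y*5)*(7+y))*(z+(0*0)))))
-> NOT in normal form.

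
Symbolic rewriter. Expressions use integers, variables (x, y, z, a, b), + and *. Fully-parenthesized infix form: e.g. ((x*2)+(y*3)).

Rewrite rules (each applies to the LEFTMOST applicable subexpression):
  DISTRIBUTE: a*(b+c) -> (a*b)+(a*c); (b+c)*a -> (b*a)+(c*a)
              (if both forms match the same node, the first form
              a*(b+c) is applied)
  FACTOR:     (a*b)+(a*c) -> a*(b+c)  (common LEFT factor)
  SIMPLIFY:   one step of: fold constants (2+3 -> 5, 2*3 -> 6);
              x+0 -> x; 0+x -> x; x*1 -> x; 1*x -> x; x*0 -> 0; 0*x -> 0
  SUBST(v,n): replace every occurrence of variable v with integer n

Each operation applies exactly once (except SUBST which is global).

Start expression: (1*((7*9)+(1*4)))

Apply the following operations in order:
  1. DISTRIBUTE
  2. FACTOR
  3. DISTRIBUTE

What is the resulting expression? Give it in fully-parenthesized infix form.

Start: (1*((7*9)+(1*4)))
Apply DISTRIBUTE at root (target: (1*((7*9)+(1*4)))): (1*((7*9)+(1*4))) -> ((1*(7*9))+(1*(1*4)))
Apply FACTOR at root (target: ((1*(7*9))+(1*(1*4)))): ((1*(7*9))+(1*(1*4))) -> (1*((7*9)+(1*4)))
Apply DISTRIBUTE at root (target: (1*((7*9)+(1*4)))): (1*((7*9)+(1*4))) -> ((1*(7*9))+(1*(1*4)))

Answer: ((1*(7*9))+(1*(1*4)))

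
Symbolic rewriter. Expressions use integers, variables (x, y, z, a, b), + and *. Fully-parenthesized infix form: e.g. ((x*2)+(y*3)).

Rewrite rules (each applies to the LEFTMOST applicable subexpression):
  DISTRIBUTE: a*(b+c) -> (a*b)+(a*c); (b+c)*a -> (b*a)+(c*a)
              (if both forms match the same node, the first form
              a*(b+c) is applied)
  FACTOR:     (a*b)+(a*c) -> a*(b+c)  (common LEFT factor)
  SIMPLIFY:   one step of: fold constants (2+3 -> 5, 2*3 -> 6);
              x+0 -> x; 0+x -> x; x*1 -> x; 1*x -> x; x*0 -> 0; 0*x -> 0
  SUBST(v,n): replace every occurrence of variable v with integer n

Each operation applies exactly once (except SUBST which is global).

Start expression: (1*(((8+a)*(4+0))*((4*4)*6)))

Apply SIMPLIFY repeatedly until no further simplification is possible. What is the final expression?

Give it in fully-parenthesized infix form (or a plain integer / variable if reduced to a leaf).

Answer: (((8+a)*4)*96)

Derivation:
Start: (1*(((8+a)*(4+0))*((4*4)*6)))
Step 1: at root: (1*(((8+a)*(4+0))*((4*4)*6))) -> (((8+a)*(4+0))*((4*4)*6)); overall: (1*(((8+a)*(4+0))*((4*4)*6))) -> (((8+a)*(4+0))*((4*4)*6))
Step 2: at LR: (4+0) -> 4; overall: (((8+a)*(4+0))*((4*4)*6)) -> (((8+a)*4)*((4*4)*6))
Step 3: at RL: (4*4) -> 16; overall: (((8+a)*4)*((4*4)*6)) -> (((8+a)*4)*(16*6))
Step 4: at R: (16*6) -> 96; overall: (((8+a)*4)*(16*6)) -> (((8+a)*4)*96)
Fixed point: (((8+a)*4)*96)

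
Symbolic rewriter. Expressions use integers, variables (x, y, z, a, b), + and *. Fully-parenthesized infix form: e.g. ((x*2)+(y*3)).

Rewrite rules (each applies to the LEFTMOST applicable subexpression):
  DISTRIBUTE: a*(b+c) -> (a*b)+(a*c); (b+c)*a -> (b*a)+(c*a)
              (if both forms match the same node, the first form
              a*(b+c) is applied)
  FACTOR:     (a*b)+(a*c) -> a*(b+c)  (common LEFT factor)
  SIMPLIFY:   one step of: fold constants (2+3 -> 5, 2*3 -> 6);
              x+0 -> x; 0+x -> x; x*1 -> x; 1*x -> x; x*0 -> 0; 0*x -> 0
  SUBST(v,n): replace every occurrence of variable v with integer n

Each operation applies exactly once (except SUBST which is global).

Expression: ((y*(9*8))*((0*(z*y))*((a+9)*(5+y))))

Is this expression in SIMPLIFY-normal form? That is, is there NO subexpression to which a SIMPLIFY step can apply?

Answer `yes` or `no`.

Expression: ((y*(9*8))*((0*(z*y))*((a+9)*(5+y))))
Scanning for simplifiable subexpressions (pre-order)...
  at root: ((y*(9*8))*((0*(z*y))*((a+9)*(5+y)))) (not simplifiable)
  at L: (y*(9*8)) (not simplifiable)
  at LR: (9*8) (SIMPLIFIABLE)
  at R: ((0*(z*y))*((a+9)*(5+y))) (not simplifiable)
  at RL: (0*(z*y)) (SIMPLIFIABLE)
  at RLR: (z*y) (not simplifiable)
  at RR: ((a+9)*(5+y)) (not simplifiable)
  at RRL: (a+9) (not simplifiable)
  at RRR: (5+y) (not simplifiable)
Found simplifiable subexpr at path LR: (9*8)
One SIMPLIFY step would give: ((y*72)*((0*(z*y))*((a+9)*(5+y))))
-> NOT in normal form.

Answer: no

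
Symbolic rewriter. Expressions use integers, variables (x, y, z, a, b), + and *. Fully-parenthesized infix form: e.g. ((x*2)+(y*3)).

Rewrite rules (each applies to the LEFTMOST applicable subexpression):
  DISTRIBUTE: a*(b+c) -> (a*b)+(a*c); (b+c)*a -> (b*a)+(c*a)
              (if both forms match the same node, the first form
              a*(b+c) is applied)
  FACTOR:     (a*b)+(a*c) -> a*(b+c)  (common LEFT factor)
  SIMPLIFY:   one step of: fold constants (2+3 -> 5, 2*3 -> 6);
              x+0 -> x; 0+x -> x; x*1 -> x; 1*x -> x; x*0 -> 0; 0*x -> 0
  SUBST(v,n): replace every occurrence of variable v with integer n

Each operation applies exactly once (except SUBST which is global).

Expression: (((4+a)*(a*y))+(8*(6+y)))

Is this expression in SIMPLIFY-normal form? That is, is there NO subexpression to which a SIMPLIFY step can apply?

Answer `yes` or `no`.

Answer: yes

Derivation:
Expression: (((4+a)*(a*y))+(8*(6+y)))
Scanning for simplifiable subexpressions (pre-order)...
  at root: (((4+a)*(a*y))+(8*(6+y))) (not simplifiable)
  at L: ((4+a)*(a*y)) (not simplifiable)
  at LL: (4+a) (not simplifiable)
  at LR: (a*y) (not simplifiable)
  at R: (8*(6+y)) (not simplifiable)
  at RR: (6+y) (not simplifiable)
Result: no simplifiable subexpression found -> normal form.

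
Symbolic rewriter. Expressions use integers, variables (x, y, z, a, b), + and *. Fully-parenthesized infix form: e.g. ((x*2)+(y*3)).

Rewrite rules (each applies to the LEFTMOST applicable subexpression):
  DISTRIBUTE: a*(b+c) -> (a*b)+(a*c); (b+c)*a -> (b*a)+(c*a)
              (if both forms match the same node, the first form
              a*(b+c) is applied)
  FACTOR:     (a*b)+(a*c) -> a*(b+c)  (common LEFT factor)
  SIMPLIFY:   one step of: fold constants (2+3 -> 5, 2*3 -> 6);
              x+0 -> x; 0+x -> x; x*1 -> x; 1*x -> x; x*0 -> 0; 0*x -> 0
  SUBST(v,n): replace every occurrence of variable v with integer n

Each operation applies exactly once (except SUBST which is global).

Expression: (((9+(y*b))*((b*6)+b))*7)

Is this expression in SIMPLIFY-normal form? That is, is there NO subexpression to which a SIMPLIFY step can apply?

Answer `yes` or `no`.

Expression: (((9+(y*b))*((b*6)+b))*7)
Scanning for simplifiable subexpressions (pre-order)...
  at root: (((9+(y*b))*((b*6)+b))*7) (not simplifiable)
  at L: ((9+(y*b))*((b*6)+b)) (not simplifiable)
  at LL: (9+(y*b)) (not simplifiable)
  at LLR: (y*b) (not simplifiable)
  at LR: ((b*6)+b) (not simplifiable)
  at LRL: (b*6) (not simplifiable)
Result: no simplifiable subexpression found -> normal form.

Answer: yes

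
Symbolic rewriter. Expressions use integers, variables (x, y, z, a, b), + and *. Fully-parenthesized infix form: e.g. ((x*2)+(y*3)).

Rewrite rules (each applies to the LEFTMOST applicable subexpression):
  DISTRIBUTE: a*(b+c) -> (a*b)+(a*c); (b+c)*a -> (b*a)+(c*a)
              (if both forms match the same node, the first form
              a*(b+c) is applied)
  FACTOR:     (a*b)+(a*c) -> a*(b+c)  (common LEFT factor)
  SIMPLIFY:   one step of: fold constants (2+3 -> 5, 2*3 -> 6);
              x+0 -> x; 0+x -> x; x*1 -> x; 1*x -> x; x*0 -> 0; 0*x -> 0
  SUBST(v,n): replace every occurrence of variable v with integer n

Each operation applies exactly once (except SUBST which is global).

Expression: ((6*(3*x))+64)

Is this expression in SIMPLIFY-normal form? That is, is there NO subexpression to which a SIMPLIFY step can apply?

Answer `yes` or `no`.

Expression: ((6*(3*x))+64)
Scanning for simplifiable subexpressions (pre-order)...
  at root: ((6*(3*x))+64) (not simplifiable)
  at L: (6*(3*x)) (not simplifiable)
  at LR: (3*x) (not simplifiable)
Result: no simplifiable subexpression found -> normal form.

Answer: yes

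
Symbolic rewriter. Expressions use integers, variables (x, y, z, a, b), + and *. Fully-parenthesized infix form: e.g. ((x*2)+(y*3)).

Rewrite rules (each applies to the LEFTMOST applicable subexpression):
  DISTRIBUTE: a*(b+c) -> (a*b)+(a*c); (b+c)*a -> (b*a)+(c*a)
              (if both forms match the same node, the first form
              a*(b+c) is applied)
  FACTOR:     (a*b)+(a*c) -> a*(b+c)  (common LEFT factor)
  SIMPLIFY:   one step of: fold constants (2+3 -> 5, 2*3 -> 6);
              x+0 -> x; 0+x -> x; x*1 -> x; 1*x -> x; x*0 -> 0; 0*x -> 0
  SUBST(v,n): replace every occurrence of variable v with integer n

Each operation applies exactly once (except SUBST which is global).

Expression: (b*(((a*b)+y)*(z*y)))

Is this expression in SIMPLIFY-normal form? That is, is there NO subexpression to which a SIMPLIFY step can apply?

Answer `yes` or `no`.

Answer: yes

Derivation:
Expression: (b*(((a*b)+y)*(z*y)))
Scanning for simplifiable subexpressions (pre-order)...
  at root: (b*(((a*b)+y)*(z*y))) (not simplifiable)
  at R: (((a*b)+y)*(z*y)) (not simplifiable)
  at RL: ((a*b)+y) (not simplifiable)
  at RLL: (a*b) (not simplifiable)
  at RR: (z*y) (not simplifiable)
Result: no simplifiable subexpression found -> normal form.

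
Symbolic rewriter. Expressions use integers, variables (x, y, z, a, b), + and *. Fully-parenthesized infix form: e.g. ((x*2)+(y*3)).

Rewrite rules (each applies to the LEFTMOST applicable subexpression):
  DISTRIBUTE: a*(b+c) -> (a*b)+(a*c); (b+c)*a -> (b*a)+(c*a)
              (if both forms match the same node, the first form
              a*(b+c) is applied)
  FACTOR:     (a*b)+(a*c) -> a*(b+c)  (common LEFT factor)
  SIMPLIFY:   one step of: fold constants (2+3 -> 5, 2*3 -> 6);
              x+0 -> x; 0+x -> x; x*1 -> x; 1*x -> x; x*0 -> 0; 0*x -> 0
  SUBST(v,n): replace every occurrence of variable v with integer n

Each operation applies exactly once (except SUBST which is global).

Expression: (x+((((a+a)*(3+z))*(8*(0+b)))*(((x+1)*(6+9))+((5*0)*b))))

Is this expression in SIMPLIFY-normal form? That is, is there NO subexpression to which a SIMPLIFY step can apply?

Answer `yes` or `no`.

Expression: (x+((((a+a)*(3+z))*(8*(0+b)))*(((x+1)*(6+9))+((5*0)*b))))
Scanning for simplifiable subexpressions (pre-order)...
  at root: (x+((((a+a)*(3+z))*(8*(0+b)))*(((x+1)*(6+9))+((5*0)*b)))) (not simplifiable)
  at R: ((((a+a)*(3+z))*(8*(0+b)))*(((x+1)*(6+9))+((5*0)*b))) (not simplifiable)
  at RL: (((a+a)*(3+z))*(8*(0+b))) (not simplifiable)
  at RLL: ((a+a)*(3+z)) (not simplifiable)
  at RLLL: (a+a) (not simplifiable)
  at RLLR: (3+z) (not simplifiable)
  at RLR: (8*(0+b)) (not simplifiable)
  at RLRR: (0+b) (SIMPLIFIABLE)
  at RR: (((x+1)*(6+9))+((5*0)*b)) (not simplifiable)
  at RRL: ((x+1)*(6+9)) (not simplifiable)
  at RRLL: (x+1) (not simplifiable)
  at RRLR: (6+9) (SIMPLIFIABLE)
  at RRR: ((5*0)*b) (not simplifiable)
  at RRRL: (5*0) (SIMPLIFIABLE)
Found simplifiable subexpr at path RLRR: (0+b)
One SIMPLIFY step would give: (x+((((a+a)*(3+z))*(8*b))*(((x+1)*(6+9))+((5*0)*b))))
-> NOT in normal form.

Answer: no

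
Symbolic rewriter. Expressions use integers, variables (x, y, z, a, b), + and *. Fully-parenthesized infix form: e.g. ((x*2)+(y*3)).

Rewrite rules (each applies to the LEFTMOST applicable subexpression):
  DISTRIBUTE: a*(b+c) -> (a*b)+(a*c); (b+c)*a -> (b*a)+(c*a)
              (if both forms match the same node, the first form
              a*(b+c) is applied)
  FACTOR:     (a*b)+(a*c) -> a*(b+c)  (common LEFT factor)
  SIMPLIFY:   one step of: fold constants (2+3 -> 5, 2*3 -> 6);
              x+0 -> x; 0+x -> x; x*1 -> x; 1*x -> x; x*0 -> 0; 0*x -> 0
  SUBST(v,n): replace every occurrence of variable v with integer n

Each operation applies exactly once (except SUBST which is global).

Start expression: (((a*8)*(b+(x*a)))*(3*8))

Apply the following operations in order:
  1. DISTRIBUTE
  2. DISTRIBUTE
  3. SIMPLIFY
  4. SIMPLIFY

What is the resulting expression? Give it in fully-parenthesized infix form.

Start: (((a*8)*(b+(x*a)))*(3*8))
Apply DISTRIBUTE at L (target: ((a*8)*(b+(x*a)))): (((a*8)*(b+(x*a)))*(3*8)) -> ((((a*8)*b)+((a*8)*(x*a)))*(3*8))
Apply DISTRIBUTE at root (target: ((((a*8)*b)+((a*8)*(x*a)))*(3*8))): ((((a*8)*b)+((a*8)*(x*a)))*(3*8)) -> ((((a*8)*b)*(3*8))+(((a*8)*(x*a))*(3*8)))
Apply SIMPLIFY at LR (target: (3*8)): ((((a*8)*b)*(3*8))+(((a*8)*(x*a))*(3*8))) -> ((((a*8)*b)*24)+(((a*8)*(x*a))*(3*8)))
Apply SIMPLIFY at RR (target: (3*8)): ((((a*8)*b)*24)+(((a*8)*(x*a))*(3*8))) -> ((((a*8)*b)*24)+(((a*8)*(x*a))*24))

Answer: ((((a*8)*b)*24)+(((a*8)*(x*a))*24))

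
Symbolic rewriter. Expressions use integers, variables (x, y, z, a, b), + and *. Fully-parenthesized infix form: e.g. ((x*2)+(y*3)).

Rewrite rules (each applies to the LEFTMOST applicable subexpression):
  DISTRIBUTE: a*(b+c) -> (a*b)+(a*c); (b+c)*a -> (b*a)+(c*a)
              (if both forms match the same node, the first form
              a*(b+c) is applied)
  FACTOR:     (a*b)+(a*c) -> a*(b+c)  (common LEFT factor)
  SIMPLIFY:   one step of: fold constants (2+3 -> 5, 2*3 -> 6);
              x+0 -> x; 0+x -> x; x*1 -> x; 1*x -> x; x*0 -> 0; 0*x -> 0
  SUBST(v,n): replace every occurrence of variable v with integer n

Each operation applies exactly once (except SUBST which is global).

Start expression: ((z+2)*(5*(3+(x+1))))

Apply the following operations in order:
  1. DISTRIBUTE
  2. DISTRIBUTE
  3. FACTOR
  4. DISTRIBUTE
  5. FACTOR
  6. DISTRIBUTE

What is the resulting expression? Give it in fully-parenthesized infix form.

Answer: ((z*((5*3)+(5*(x+1))))+(2*(5*(3+(x+1)))))

Derivation:
Start: ((z+2)*(5*(3+(x+1))))
Apply DISTRIBUTE at root (target: ((z+2)*(5*(3+(x+1))))): ((z+2)*(5*(3+(x+1)))) -> ((z*(5*(3+(x+1))))+(2*(5*(3+(x+1)))))
Apply DISTRIBUTE at LR (target: (5*(3+(x+1)))): ((z*(5*(3+(x+1))))+(2*(5*(3+(x+1))))) -> ((z*((5*3)+(5*(x+1))))+(2*(5*(3+(x+1)))))
Apply FACTOR at LR (target: ((5*3)+(5*(x+1)))): ((z*((5*3)+(5*(x+1))))+(2*(5*(3+(x+1))))) -> ((z*(5*(3+(x+1))))+(2*(5*(3+(x+1)))))
Apply DISTRIBUTE at LR (target: (5*(3+(x+1)))): ((z*(5*(3+(x+1))))+(2*(5*(3+(x+1))))) -> ((z*((5*3)+(5*(x+1))))+(2*(5*(3+(x+1)))))
Apply FACTOR at LR (target: ((5*3)+(5*(x+1)))): ((z*((5*3)+(5*(x+1))))+(2*(5*(3+(x+1))))) -> ((z*(5*(3+(x+1))))+(2*(5*(3+(x+1)))))
Apply DISTRIBUTE at LR (target: (5*(3+(x+1)))): ((z*(5*(3+(x+1))))+(2*(5*(3+(x+1))))) -> ((z*((5*3)+(5*(x+1))))+(2*(5*(3+(x+1)))))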